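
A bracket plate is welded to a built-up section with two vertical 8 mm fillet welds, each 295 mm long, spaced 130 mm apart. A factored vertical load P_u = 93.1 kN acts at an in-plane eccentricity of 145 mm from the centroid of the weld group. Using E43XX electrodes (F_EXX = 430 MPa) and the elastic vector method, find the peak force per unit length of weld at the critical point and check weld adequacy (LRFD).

Total weld length L_w = 590 mm. Treat welds as unit-width lines.
Polar moment about centroid: J = 2[d³/12 + d(b/2)²] = 2[295³/12 + 295×65²] = 6771000 mm³.
Direct shear f_v = P/L_w = 93.1×10³ / 590 = 157.8 N/mm (vertical).
Torsion M = P·e = 93.1×10³ × 145 = 13500000 N·mm.
Critical point at (x, y) = (65, 147.5) from centroid. f_tx = M·y/J = 294.1 N/mm; f_ty = M·x/J = 129.6 N/mm.
Resultant f_max = √[f_tx² + (f_v + f_ty)²] = √[294.1² + (157.8 + 129.6)²] = 411.2 N/mm.
Capacity per unit length: φr_n = 0.75 × 0.6 × 430 × (0.707 × 8) = 1094 N/mm.
411.2 ≤ 1094 → adequate.

f_max ≈ 411 N/mm; adequate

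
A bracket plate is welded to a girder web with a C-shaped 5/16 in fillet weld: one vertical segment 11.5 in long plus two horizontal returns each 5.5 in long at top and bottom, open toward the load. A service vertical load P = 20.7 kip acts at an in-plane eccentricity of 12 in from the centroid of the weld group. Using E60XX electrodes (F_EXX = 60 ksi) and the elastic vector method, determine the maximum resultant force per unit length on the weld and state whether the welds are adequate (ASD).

Total weld length L_w = 22.5 in. Treat welds as unit-width lines.
Centroid: x̄ = 2×5.5×2.75 / 22.5 = 1.344 in from the vertical weld.
Polar moment about centroid: J = I_x + I_y = [11.5³/12 + 2×5.5×5.75²] + [11.5×1.344² + 2(5.5³/12 + 5.5×1.406²)] = 560.7 in³.
Direct shear f_v = P/L_w = 20.7 / 22.5 = 0.92 kip/in (vertical).
Torsion M = P·e = 20.7 × 12 = 248.4 kip·in.
Critical point at (x, y) = (4.156, 5.75) from centroid. f_tx = M·y/J = 2.547 kip/in; f_ty = M·x/J = 1.841 kip/in.
Resultant f_max = √[f_tx² + (f_v + f_ty)²] = √[2.547² + (0.92 + 1.841)²] = 3.757 kip/in.
Capacity per unit length: r_n/Ω = (1/2.0) × 0.6 × 60 × (0.707 × 0.3125) = 3.977 kip/in.
3.757 ≤ 3.977 → adequate.

f_max ≈ 3.76 kip/in; adequate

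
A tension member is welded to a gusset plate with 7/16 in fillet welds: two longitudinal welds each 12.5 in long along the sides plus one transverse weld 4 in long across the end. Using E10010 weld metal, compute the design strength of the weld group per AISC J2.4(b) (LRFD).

E100XX → F_EXX = 100 ksi.
t_e = 0.707 × 0.4375 = 0.3093 in.
R_nwl = 0.6 × 100 × 0.3093 × 25 = 464 kip (longitudinal, 2 welds).
R_nwt = 0.6 × 100 × 0.3093 × 4 = 74.23 kip (transverse, base value).
(i) R_nwl + R_nwt = 538.2 kip; (ii) 0.85 R_nwl + 1.5 R_nwt = 505.7 kip.
R_n = max = 538.2 kip [governs: (i)]; φR_n = 403.7 kip.

φR_n ≈ 404 kip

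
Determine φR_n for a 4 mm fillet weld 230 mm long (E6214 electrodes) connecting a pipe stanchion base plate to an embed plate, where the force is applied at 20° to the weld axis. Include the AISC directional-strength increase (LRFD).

φR_n ≈ 200 kN

E62XX → F_EXX = 620 MPa.
t_e = 0.707 × 4 = 2.828 mm; A_we = 2.828 × 230 = 650.4 mm².
Directional factor: 1.0 + 0.5 sin^1.5(20°) = 1.1.
F_nw = 0.6 × 620 × 1.1 = 409.2 MPa.
φR_n = 0.75 × 409.2 × 650.4 × 10⁻³ = 199.6 kN.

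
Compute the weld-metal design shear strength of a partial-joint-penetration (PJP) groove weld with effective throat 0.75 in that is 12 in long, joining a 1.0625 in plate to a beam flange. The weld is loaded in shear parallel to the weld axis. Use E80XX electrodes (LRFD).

φR_n ≈ 324 kips

E80XX → F_EXX = 80 ksi.
Effective throat (given) t_e = 0.75 in.
A_we = 0.75 × 12 = 9 in².
F_nw = 0.6 F_EXX = 48 ksi.
φR_n = 0.75 × 48 × 9 = 324 kips.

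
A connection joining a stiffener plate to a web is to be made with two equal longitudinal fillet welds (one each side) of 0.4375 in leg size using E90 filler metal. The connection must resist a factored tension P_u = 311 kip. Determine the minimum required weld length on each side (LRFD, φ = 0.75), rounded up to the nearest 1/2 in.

L = 12.5 in on each side

E90XX → F_EXX = 90 ksi.
Throat t_e = 0.707 × 0.4375 = 0.3093 in.
φr_n = 0.75 × 0.6 × 90 × 0.3093 = 12.53 kip/in.
L_req = P_u / φr_n = 311 / 12.53 = 24.83 in total.
Per side: 24.83 / 2 = 12.41 in.
Round up → use L = 12.5 in on each side.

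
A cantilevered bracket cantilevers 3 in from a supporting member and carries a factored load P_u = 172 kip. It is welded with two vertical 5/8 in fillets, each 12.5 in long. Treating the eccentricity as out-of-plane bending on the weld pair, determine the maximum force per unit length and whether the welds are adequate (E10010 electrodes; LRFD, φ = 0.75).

f_max ≈ 12.1 kip/in; adequate

E100XX → F_EXX = 100 ksi.
L_w = 2 × 12.5 = 25 in; section modulus (unit throat) S = 2 × L²/6 = 52.08 in².
Direct shear f_v = P/L_w = 172/25 = 6.88 kip/in.
Moment M = P × e = 172 × 3 = 516 kip·in; bending f_b = M/S = 9.907 kip/in.
f_max = √(f_v² + f_b²) = √(6.88² + 9.907²) = 12.06 kip/in.
φr_n = 0.75 × 0.6 × 100 × (0.707 × 0.625) = 19.88 kip/in → adequate.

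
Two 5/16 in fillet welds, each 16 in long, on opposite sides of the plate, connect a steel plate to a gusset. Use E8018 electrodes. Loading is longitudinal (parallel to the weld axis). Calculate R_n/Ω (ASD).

E80XX → F_EXX = 80 ksi.
Effective throat t_e = 0.707 × 0.3125 = 0.2209 in.
Total length L = 32 in; A_we = 0.2209 × 32 = 7.07 in².
F_nw = 0.6 F_EXX = 0.6 × 80 = 48 ksi.
R_n = 48 × 7.07 = 339.4 kip; R_n/Ω = 339.4/2.0 = 169.7 kip.

R_n/Ω ≈ 170 kip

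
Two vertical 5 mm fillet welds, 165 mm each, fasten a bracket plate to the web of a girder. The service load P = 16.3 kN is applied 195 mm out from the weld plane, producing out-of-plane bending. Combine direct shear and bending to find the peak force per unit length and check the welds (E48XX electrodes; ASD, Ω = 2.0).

f_max ≈ 354 N/mm; adequate

E48XX → F_EXX = 480 MPa.
L_w = 2 × 165 = 330 mm; section modulus (unit throat) S = 2 × L²/6 = 9075 mm².
Direct shear f_v = P/L_w = 16.3×10³/330 = 49.39 N/mm.
Moment M = P × e = 16.3×10³ × 195 = 3178500 N·mm; bending f_b = M/S = 350.2 N/mm.
f_max = √(f_v² + f_b²) = √(49.39² + 350.2²) = 353.7 N/mm.
r_n/Ω = (1/2.0) × 0.6 × 480 × (0.707 × 5) = 509 N/mm → adequate.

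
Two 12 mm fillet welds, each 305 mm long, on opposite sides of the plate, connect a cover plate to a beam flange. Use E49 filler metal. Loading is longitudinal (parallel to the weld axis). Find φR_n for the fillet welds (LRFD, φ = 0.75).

φR_n ≈ 1140 kN

E49XX → F_EXX = 490 MPa.
Effective throat t_e = 0.707 × 12 = 8.484 mm.
Total length L = 610 mm; A_we = 8.484 × 610 = 5175 mm².
F_nw = 0.6 F_EXX = 0.6 × 490 = 294 MPa.
φR_n = 0.75 × 294 × 5175 × 10⁻³ = 1141 kN.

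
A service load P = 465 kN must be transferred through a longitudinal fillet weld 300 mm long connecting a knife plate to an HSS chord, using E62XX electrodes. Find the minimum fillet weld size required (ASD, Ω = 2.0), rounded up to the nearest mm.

w = 12 mm

E62XX → F_EXX = 620 MPa.
Total weld length L = 300 mm.
Required throat t_e = P × Ω / (0.6 F_EXX × L) = 465 × 2.0 / (0.6 × 620 × 300 × 10⁻³) = 8.333 mm.
Required leg w = t_e / 0.707 = 11.79 mm → use 12 mm.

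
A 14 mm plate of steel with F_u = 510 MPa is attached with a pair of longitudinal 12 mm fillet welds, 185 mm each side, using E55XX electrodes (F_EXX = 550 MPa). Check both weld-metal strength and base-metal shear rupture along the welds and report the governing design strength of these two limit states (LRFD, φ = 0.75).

φR_n ≈ 777 kN (weld metal governs)

t_e = 0.707 × 12 = 8.484 mm; L = 370 mm.
Weld metal: φR_n = 0.75 × 0.6 × 550 × 8.484 × 370 × 10⁻³ = 776.9 kN.
Base metal (shear rupture): φR_n = 0.75 × 0.6 × 510 × 14 × 370 × 10⁻³ = 1189 kN.
Governing: weld metal.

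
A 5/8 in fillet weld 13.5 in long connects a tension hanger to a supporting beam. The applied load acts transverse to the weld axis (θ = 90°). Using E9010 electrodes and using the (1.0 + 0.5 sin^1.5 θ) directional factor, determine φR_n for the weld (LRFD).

φR_n ≈ 362 kips

E90XX → F_EXX = 90 ksi.
t_e = 0.707 × 0.625 = 0.4419 in; A_we = 0.4419 × 13.5 = 5.965 in².
Directional factor: 1.0 + 0.5 sin^1.5(90°) = 1.5.
F_nw = 0.6 × 90 × 1.5 = 81 ksi.
φR_n = 0.75 × 81 × 5.965 = 362.4 kips.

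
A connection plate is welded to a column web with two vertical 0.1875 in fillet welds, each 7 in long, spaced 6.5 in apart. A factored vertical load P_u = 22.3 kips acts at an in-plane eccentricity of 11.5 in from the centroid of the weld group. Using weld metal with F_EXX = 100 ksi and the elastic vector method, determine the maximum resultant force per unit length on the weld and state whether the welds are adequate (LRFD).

f_max ≈ 7.15 kip/in; NOT adequate

Total weld length L_w = 14 in. Treat welds as unit-width lines.
Polar moment about centroid: J = 2[d³/12 + d(b/2)²] = 2[7³/12 + 7×3.25²] = 205 in³.
Direct shear f_v = P/L_w = 22.3 / 14 = 1.593 kip/in (vertical).
Torsion M = P·e = 22.3 × 11.5 = 256.45 kip·in.
Critical point at (x, y) = (3.25, 3.5) from centroid. f_tx = M·y/J = 4.378 kip/in; f_ty = M·x/J = 4.065 kip/in.
Resultant f_max = √[f_tx² + (f_v + f_ty)²] = √[4.378² + (1.593 + 4.065)²] = 7.153 kip/in.
Capacity per unit length: φr_n = 0.75 × 0.6 × 100 × (0.707 × 0.1875) = 5.965 kip/in.
7.153 > 5.965 → NOT adequate.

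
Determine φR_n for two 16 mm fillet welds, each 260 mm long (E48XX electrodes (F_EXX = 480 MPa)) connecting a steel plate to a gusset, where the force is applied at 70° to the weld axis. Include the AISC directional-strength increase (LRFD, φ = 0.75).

φR_n ≈ 1850 kN

t_e = 0.707 × 16 = 11.31 mm; A_we = 11.31 × 520 = 5882 mm².
Directional factor: 1.0 + 0.5 sin^1.5(70°) = 1.455.
F_nw = 0.6 × 480 × 1.455 = 419.2 MPa.
φR_n = 0.75 × 419.2 × 5882 × 10⁻³ = 1849 kN.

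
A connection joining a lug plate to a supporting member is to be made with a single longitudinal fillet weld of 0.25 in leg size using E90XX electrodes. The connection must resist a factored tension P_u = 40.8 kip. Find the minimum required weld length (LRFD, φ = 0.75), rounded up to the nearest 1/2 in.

E90XX → F_EXX = 90 ksi.
Throat t_e = 0.707 × 0.25 = 0.1767 in.
φr_n = 0.75 × 0.6 × 90 × 0.1767 = 7.158 kip/in.
L_req = P_u / φr_n = 40.8 / 7.158 = 5.7 in total.
Round up → use L = 6 in.

L = 6 in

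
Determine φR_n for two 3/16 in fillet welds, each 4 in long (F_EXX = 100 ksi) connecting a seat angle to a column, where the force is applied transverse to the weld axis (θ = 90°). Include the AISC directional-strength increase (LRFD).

t_e = 0.707 × 0.1875 = 0.1326 in; A_we = 0.1326 × 8 = 1.06 in².
Directional factor: 1.0 + 0.5 sin^1.5(90°) = 1.5.
F_nw = 0.6 × 100 × 1.5 = 90 ksi.
φR_n = 0.75 × 90 × 1.06 = 71.58 kips.

φR_n ≈ 71.6 kips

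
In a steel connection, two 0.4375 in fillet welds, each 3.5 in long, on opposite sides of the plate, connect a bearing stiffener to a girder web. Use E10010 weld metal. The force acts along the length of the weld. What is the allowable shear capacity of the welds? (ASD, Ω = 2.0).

R_n/Ω ≈ 65 kip

E100XX → F_EXX = 100 ksi.
Effective throat t_e = 0.707 × 0.4375 = 0.3093 in.
Total length L = 7 in; A_we = 0.3093 × 7 = 2.165 in².
F_nw = 0.6 F_EXX = 0.6 × 100 = 60 ksi.
R_n = 60 × 2.165 = 129.9 kip; R_n/Ω = 129.9/2.0 = 64.96 kip.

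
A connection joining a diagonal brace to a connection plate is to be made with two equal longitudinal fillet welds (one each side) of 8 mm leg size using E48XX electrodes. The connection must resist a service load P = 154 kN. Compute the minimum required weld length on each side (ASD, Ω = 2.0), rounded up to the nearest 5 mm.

E48XX → F_EXX = 480 MPa.
Throat t_e = 0.707 × 8 = 5.656 mm.
r_n/Ω = (0.6 × 480 × 5.656) / 2.0 = 814.5 N/mm = 0.8145 kN/mm.
L_req = P / (r_n/Ω) = 154 / 0.8145 = 189.1 mm total.
Per side: 189.1 / 2 = 94.54 mm.
Round up → use L = 95 mm on each side.

L = 95 mm on each side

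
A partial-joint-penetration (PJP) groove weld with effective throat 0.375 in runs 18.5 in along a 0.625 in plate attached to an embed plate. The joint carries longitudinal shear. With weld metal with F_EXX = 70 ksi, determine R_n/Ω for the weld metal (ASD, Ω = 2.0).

Effective throat (given) t_e = 0.375 in.
A_we = 0.375 × 18.5 = 6.938 in².
F_nw = 0.6 F_EXX = 42 ksi.
R_n/Ω = (42 × 6.938) / 2.0 = 145.7 kips.

R_n/Ω ≈ 146 kips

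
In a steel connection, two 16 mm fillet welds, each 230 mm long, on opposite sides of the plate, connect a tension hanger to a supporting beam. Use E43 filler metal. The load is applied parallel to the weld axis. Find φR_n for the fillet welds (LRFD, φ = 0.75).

E43XX → F_EXX = 430 MPa.
Effective throat t_e = 0.707 × 16 = 11.31 mm.
Total length L = 460 mm; A_we = 11.31 × 460 = 5204 mm².
F_nw = 0.6 F_EXX = 0.6 × 430 = 258 MPa.
φR_n = 0.75 × 258 × 5204 × 10⁻³ = 1007 kN.

φR_n ≈ 1010 kN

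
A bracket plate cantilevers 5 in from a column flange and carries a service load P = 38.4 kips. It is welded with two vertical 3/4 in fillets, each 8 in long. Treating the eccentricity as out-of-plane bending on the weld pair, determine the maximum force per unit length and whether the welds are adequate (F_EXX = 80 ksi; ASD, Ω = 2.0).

f_max ≈ 9.31 kip/in; adequate

L_w = 2 × 8 = 16 in; section modulus (unit throat) S = 2 × L²/6 = 21.33 in².
Direct shear f_v = P/L_w = 38.4/16 = 2.4 kip/in.
Moment M = P × e = 38.4 × 5 = 192 kip·in; bending f_b = M/S = 9 kip/in.
f_max = √(f_v² + f_b²) = √(2.4² + 9²) = 9.315 kip/in.
r_n/Ω = (1/2.0) × 0.6 × 80 × (0.707 × 0.75) = 12.73 kip/in → adequate.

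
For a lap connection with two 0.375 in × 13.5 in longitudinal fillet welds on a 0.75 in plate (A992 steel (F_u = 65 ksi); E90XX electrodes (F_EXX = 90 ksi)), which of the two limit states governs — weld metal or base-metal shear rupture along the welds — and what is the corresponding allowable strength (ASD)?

R_n/Ω ≈ 193 kips (weld metal governs)

t_e = 0.707 × 0.375 = 0.2651 in; L = 27 in.
Weld metal: R_n/Ω = (1/2.0) × 0.6 × 90 × 0.2651 × 27 = 193.3 kips.
Base metal (shear rupture): R_n/Ω = (1/2.0) × 0.6 × 65 × 0.75 × 27 = 394.9 kips.
Governing: weld metal.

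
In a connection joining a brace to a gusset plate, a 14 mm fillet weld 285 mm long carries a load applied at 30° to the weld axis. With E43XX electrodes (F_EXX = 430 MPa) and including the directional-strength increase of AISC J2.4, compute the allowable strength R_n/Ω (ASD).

t_e = 0.707 × 14 = 9.898 mm; A_we = 9.898 × 285 = 2821 mm².
Directional factor: 1.0 + 0.5 sin^1.5(30°) = 1.177.
F_nw = 0.6 × 430 × 1.177 = 303.6 MPa.
R_n/Ω = (303.6 × 2821) / 2.0 × 10⁻³ = 428.2 kN.

R_n/Ω ≈ 428 kN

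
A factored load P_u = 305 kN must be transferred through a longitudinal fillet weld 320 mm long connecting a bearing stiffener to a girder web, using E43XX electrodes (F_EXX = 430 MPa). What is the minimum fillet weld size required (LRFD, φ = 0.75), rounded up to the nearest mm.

w = 7 mm

Total weld length L = 320 mm.
Required throat t_e = P_u / (φ × 0.6 F_EXX × L) = 305 / (0.75 × 0.6 × 430 × 320 × 10⁻³) = 4.926 mm.
Required leg w = t_e / 0.707 = 6.967 mm → use 7 mm.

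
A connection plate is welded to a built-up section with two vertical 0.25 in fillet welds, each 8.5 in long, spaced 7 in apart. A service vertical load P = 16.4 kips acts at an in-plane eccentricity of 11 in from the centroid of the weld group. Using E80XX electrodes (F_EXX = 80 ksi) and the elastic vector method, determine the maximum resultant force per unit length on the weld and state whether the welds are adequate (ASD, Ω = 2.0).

f_max ≈ 3.88 kip/in; adequate

Total weld length L_w = 17 in. Treat welds as unit-width lines.
Polar moment about centroid: J = 2[d³/12 + d(b/2)²] = 2[8.5³/12 + 8.5×3.5²] = 310.6 in³.
Direct shear f_v = P/L_w = 16.4 / 17 = 0.9647 kip/in (vertical).
Torsion M = P·e = 16.4 × 11 = 180.4 kip·in.
Critical point at (x, y) = (3.5, 4.25) from centroid. f_tx = M·y/J = 2.468 kip/in; f_ty = M·x/J = 2.033 kip/in.
Resultant f_max = √[f_tx² + (f_v + f_ty)²] = √[2.468² + (0.9647 + 2.033)²] = 3.883 kip/in.
Capacity per unit length: r_n/Ω = (1/2.0) × 0.6 × 80 × (0.707 × 0.25) = 4.242 kip/in.
3.883 ≤ 4.242 → adequate.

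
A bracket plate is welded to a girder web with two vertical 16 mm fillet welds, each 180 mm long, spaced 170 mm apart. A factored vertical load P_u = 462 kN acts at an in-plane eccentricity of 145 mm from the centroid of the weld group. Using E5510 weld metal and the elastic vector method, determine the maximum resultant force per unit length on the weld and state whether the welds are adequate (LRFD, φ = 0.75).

f_max ≈ 3340 N/mm; NOT adequate

E55XX → F_EXX = 550 MPa.
Total weld length L_w = 360 mm. Treat welds as unit-width lines.
Polar moment about centroid: J = 2[d³/12 + d(b/2)²] = 2[180³/12 + 180×85²] = 3573000 mm³.
Direct shear f_v = P/L_w = 462×10³ / 360 = 1283 N/mm (vertical).
Torsion M = P·e = 462×10³ × 145 = 66990000 N·mm.
Critical point at (x, y) = (85, 90) from centroid. f_tx = M·y/J = 1687 N/mm; f_ty = M·x/J = 1594 N/mm.
Resultant f_max = √[f_tx² + (f_v + f_ty)²] = √[1687² + (1283 + 1594)²] = 3335 N/mm.
Capacity per unit length: φr_n = 0.75 × 0.6 × 550 × (0.707 × 16) = 2800 N/mm.
3335 > 2800 → NOT adequate.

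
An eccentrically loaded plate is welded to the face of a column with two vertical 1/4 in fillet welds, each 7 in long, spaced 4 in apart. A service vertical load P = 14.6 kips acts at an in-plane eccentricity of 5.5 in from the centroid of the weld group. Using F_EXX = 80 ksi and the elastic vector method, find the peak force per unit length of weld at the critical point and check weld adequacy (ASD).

f_max ≈ 3.5 kip/in; adequate

Total weld length L_w = 14 in. Treat welds as unit-width lines.
Polar moment about centroid: J = 2[d³/12 + d(b/2)²] = 2[7³/12 + 7×2²] = 113.2 in³.
Direct shear f_v = P/L_w = 14.6 / 14 = 1.043 kip/in (vertical).
Torsion M = P·e = 14.6 × 5.5 = 80.3 kip·in.
Critical point at (x, y) = (2, 3.5) from centroid. f_tx = M·y/J = 2.484 kip/in; f_ty = M·x/J = 1.419 kip/in.
Resultant f_max = √[f_tx² + (f_v + f_ty)²] = √[2.484² + (1.043 + 1.419)²] = 3.497 kip/in.
Capacity per unit length: r_n/Ω = (1/2.0) × 0.6 × 80 × (0.707 × 0.25) = 4.242 kip/in.
3.497 ≤ 4.242 → adequate.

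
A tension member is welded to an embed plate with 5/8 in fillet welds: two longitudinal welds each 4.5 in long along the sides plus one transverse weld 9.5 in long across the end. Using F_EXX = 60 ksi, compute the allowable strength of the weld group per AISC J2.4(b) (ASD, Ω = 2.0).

t_e = 0.707 × 0.625 = 0.4419 in.
R_nwl = 0.6 × 60 × 0.4419 × 9 = 143.2 kips (longitudinal, 2 welds).
R_nwt = 0.6 × 60 × 0.4419 × 9.5 = 151.1 kips (transverse, base value).
(i) R_nwl + R_nwt = 294.3 kips; (ii) 0.85 R_nwl + 1.5 R_nwt = 348.4 kips.
R_n = max = 348.4 kips [governs: (ii)]; R_n/Ω = 174.2 kips.

R_n/Ω ≈ 174 kips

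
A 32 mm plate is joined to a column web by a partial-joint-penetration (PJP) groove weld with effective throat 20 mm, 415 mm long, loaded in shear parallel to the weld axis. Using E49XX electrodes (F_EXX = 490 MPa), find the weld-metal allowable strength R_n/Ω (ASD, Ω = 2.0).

R_n/Ω ≈ 1220 kN

Effective throat (given) t_e = 20 mm.
A_we = 20 × 415 = 8300 mm².
F_nw = 0.6 F_EXX = 294 MPa.
R_n/Ω = (294 × 8300) / 2.0 × 10⁻³ = 1220 kN.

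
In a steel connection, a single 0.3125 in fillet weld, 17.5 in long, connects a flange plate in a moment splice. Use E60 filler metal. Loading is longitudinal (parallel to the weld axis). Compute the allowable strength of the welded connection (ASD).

R_n/Ω ≈ 69.6 kips

E60XX → F_EXX = 60 ksi.
Effective throat t_e = 0.707 × 0.3125 = 0.2209 in.
Total length L = 17.5 in; A_we = 0.2209 × 17.5 = 3.866 in².
F_nw = 0.6 F_EXX = 0.6 × 60 = 36 ksi.
R_n = 36 × 3.866 = 139.2 kips; R_n/Ω = 139.2/2.0 = 69.6 kips.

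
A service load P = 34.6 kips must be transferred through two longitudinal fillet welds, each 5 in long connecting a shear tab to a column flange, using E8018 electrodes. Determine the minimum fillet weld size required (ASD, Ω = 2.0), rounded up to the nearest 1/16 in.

w = 1/4 in

E80XX → F_EXX = 80 ksi.
Total weld length L = 10 in.
Required throat t_e = P × Ω / (0.6 F_EXX × L) = 34.6 × 2.0 / (0.6 × 80 × 10) = 0.1442 in.
Required leg w = t_e / 0.707 = 0.2039 in → use 1/4 in.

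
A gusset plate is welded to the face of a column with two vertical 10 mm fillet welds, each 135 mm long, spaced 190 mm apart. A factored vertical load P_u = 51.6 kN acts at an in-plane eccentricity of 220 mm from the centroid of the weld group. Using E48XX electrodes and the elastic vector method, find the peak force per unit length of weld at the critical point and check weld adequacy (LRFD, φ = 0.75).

E48XX → F_EXX = 480 MPa.
Total weld length L_w = 270 mm. Treat welds as unit-width lines.
Polar moment about centroid: J = 2[d³/12 + d(b/2)²] = 2[135³/12 + 135×95²] = 2847000 mm³.
Direct shear f_v = P/L_w = 51.6×10³ / 270 = 191.1 N/mm (vertical).
Torsion M = P·e = 51.6×10³ × 220 = 11352000 N·mm.
Critical point at (x, y) = (95, 67.5) from centroid. f_tx = M·y/J = 269.2 N/mm; f_ty = M·x/J = 378.8 N/mm.
Resultant f_max = √[f_tx² + (f_v + f_ty)²] = √[269.2² + (191.1 + 378.8)²] = 630.3 N/mm.
Capacity per unit length: φr_n = 0.75 × 0.6 × 480 × (0.707 × 10) = 1527 N/mm.
630.3 ≤ 1527 → adequate.

f_max ≈ 630 N/mm; adequate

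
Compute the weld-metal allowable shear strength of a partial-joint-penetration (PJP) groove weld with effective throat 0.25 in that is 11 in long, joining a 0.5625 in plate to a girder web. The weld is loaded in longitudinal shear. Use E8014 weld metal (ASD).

R_n/Ω ≈ 66 kips

E80XX → F_EXX = 80 ksi.
Effective throat (given) t_e = 0.25 in.
A_we = 0.25 × 11 = 2.75 in².
F_nw = 0.6 F_EXX = 48 ksi.
R_n/Ω = (48 × 2.75) / 2.0 = 66 kips.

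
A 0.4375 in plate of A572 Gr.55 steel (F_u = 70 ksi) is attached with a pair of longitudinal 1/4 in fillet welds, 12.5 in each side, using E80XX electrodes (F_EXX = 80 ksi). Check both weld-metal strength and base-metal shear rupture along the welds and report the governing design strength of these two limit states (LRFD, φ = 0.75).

t_e = 0.707 × 0.25 = 0.1767 in; L = 25 in.
Weld metal: φR_n = 0.75 × 0.6 × 80 × 0.1767 × 25 = 159.1 kips.
Base metal (shear rupture): φR_n = 0.75 × 0.6 × 70 × 0.4375 × 25 = 344.5 kips.
Governing: weld metal.

φR_n ≈ 159 kips (weld metal governs)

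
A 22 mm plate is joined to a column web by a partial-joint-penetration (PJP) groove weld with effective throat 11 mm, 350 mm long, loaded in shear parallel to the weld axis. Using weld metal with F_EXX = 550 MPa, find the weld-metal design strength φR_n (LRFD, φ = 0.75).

φR_n ≈ 953 kN

Effective throat (given) t_e = 11 mm.
A_we = 11 × 350 = 3850 mm².
F_nw = 0.6 F_EXX = 330 MPa.
φR_n = 0.75 × 330 × 3850 × 10⁻³ = 952.9 kN.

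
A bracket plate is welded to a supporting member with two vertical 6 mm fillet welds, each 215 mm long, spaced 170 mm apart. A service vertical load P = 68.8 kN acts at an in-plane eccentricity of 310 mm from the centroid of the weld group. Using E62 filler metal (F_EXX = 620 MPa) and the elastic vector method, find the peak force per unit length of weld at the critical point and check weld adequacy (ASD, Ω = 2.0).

f_max ≈ 724 N/mm; adequate

Total weld length L_w = 430 mm. Treat welds as unit-width lines.
Polar moment about centroid: J = 2[d³/12 + d(b/2)²] = 2[215³/12 + 215×85²] = 4763000 mm³.
Direct shear f_v = P/L_w = 68.8×10³ / 430 = 160 N/mm (vertical).
Torsion M = P·e = 68.8×10³ × 310 = 21328000 N·mm.
Critical point at (x, y) = (85, 107.5) from centroid. f_tx = M·y/J = 481.4 N/mm; f_ty = M·x/J = 380.6 N/mm.
Resultant f_max = √[f_tx² + (f_v + f_ty)²] = √[481.4² + (160 + 380.6)²] = 723.8 N/mm.
Capacity per unit length: r_n/Ω = (1/2.0) × 0.6 × 620 × (0.707 × 6) = 789 N/mm.
723.8 ≤ 789 → adequate.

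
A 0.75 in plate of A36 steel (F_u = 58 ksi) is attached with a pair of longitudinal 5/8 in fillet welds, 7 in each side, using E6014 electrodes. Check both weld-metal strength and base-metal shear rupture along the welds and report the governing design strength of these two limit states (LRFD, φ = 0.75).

E60XX → F_EXX = 60 ksi.
t_e = 0.707 × 0.625 = 0.4419 in; L = 14 in.
Weld metal: φR_n = 0.75 × 0.6 × 60 × 0.4419 × 14 = 167 kips.
Base metal (shear rupture): φR_n = 0.75 × 0.6 × 58 × 0.75 × 14 = 274 kips.
Governing: weld metal.

φR_n ≈ 167 kips (weld metal governs)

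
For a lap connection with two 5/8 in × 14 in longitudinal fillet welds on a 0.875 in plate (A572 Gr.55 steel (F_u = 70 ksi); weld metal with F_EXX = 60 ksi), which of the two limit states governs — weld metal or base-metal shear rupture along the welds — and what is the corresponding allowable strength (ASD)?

t_e = 0.707 × 0.625 = 0.4419 in; L = 28 in.
Weld metal: R_n/Ω = (1/2.0) × 0.6 × 60 × 0.4419 × 28 = 222.7 kip.
Base metal (shear rupture): R_n/Ω = (1/2.0) × 0.6 × 70 × 0.875 × 28 = 514.5 kip.
Governing: weld metal.

R_n/Ω ≈ 223 kip (weld metal governs)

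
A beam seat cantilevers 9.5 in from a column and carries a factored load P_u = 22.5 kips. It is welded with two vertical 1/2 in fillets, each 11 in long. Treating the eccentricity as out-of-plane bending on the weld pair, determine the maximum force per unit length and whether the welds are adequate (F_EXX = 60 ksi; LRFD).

f_max ≈ 5.4 kip/in; adequate

L_w = 2 × 11 = 22 in; section modulus (unit throat) S = 2 × L²/6 = 40.33 in².
Direct shear f_v = P/L_w = 22.5/22 = 1.023 kip/in.
Moment M = P × e = 22.5 × 9.5 = 213.75 kip·in; bending f_b = M/S = 5.3 kip/in.
f_max = √(f_v² + f_b²) = √(1.023² + 5.3²) = 5.397 kip/in.
φr_n = 0.75 × 0.6 × 60 × (0.707 × 0.5) = 9.544 kip/in → adequate.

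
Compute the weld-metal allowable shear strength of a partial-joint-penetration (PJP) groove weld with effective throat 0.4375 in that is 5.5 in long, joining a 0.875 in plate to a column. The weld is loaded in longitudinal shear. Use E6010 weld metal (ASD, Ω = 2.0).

E60XX → F_EXX = 60 ksi.
Effective throat (given) t_e = 0.4375 in.
A_we = 0.4375 × 5.5 = 2.406 in².
F_nw = 0.6 F_EXX = 36 ksi.
R_n/Ω = (36 × 2.406) / 2.0 = 43.31 kips.

R_n/Ω ≈ 43.3 kips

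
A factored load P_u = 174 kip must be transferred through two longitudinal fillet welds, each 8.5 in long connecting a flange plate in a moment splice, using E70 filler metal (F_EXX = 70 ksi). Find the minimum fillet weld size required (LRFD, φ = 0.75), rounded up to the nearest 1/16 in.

Total weld length L = 17 in.
Required throat t_e = P_u / (φ × 0.6 F_EXX × L) = 174 / (0.75 × 0.6 × 70 × 17) = 0.3249 in.
Required leg w = t_e / 0.707 = 0.4596 in → use 1/2 in.

w = 1/2 in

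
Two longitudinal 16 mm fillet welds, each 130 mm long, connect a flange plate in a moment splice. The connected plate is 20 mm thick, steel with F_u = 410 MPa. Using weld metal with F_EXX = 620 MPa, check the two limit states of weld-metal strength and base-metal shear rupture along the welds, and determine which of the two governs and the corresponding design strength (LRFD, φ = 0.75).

t_e = 0.707 × 16 = 11.31 mm; L = 260 mm.
Weld metal: φR_n = 0.75 × 0.6 × 620 × 11.31 × 260 × 10⁻³ = 820.6 kN.
Base metal (shear rupture): φR_n = 0.75 × 0.6 × 410 × 20 × 260 × 10⁻³ = 959.4 kN.
Governing: weld metal.

φR_n ≈ 821 kN (weld metal governs)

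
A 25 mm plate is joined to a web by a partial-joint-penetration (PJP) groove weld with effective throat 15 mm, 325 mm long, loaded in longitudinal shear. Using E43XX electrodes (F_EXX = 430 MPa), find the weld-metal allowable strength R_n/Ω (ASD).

R_n/Ω ≈ 629 kN

Effective throat (given) t_e = 15 mm.
A_we = 15 × 325 = 4875 mm².
F_nw = 0.6 F_EXX = 258 MPa.
R_n/Ω = (258 × 4875) / 2.0 × 10⁻³ = 628.9 kN.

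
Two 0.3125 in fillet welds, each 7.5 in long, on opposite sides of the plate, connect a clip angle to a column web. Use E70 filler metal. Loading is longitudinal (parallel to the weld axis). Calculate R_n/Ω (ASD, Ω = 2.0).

R_n/Ω ≈ 69.6 kips

E70XX → F_EXX = 70 ksi.
Effective throat t_e = 0.707 × 0.3125 = 0.2209 in.
Total length L = 15 in; A_we = 0.2209 × 15 = 3.314 in².
F_nw = 0.6 F_EXX = 0.6 × 70 = 42 ksi.
R_n = 42 × 3.314 = 139.2 kips; R_n/Ω = 139.2/2.0 = 69.6 kips.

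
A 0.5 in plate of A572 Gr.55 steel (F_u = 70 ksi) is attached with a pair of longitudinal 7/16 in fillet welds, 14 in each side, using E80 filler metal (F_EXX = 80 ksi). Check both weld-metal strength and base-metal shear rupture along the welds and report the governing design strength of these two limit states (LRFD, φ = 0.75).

t_e = 0.707 × 0.4375 = 0.3093 in; L = 28 in.
Weld metal: φR_n = 0.75 × 0.6 × 80 × 0.3093 × 28 = 311.8 kips.
Base metal (shear rupture): φR_n = 0.75 × 0.6 × 70 × 0.5 × 28 = 441 kips.
Governing: weld metal.

φR_n ≈ 312 kips (weld metal governs)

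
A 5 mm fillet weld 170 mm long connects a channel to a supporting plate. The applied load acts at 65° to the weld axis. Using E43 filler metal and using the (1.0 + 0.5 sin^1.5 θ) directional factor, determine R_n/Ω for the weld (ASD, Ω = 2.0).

E43XX → F_EXX = 430 MPa.
t_e = 0.707 × 5 = 3.535 mm; A_we = 3.535 × 170 = 600.9 mm².
Directional factor: 1.0 + 0.5 sin^1.5(65°) = 1.431.
F_nw = 0.6 × 430 × 1.431 = 369.3 MPa.
R_n/Ω = (369.3 × 600.9) / 2.0 × 10⁻³ = 111 kN.

R_n/Ω ≈ 111 kN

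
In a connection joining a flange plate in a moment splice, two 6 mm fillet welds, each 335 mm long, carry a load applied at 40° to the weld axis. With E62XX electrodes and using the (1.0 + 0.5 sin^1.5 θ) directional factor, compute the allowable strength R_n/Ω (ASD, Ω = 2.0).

R_n/Ω ≈ 665 kN

E62XX → F_EXX = 620 MPa.
t_e = 0.707 × 6 = 4.242 mm; A_we = 4.242 × 670 = 2842 mm².
Directional factor: 1.0 + 0.5 sin^1.5(40°) = 1.258.
F_nw = 0.6 × 620 × 1.258 = 467.9 MPa.
R_n/Ω = (467.9 × 2842) / 2.0 × 10⁻³ = 664.9 kN.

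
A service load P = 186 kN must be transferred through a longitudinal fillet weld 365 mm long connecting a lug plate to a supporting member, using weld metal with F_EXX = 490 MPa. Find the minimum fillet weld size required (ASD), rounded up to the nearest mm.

Total weld length L = 365 mm.
Required throat t_e = P × Ω / (0.6 F_EXX × L) = 186 × 2.0 / (0.6 × 490 × 365 × 10⁻³) = 3.467 mm.
Required leg w = t_e / 0.707 = 4.903 mm → use 5 mm.

w = 5 mm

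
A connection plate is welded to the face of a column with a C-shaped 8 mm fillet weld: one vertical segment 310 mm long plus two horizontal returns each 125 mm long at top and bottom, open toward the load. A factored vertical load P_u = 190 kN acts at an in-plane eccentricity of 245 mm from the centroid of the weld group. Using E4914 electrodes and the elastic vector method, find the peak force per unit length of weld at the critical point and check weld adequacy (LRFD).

f_max ≈ 1130 N/mm; adequate

E49XX → F_EXX = 490 MPa.
Total weld length L_w = 560 mm. Treat welds as unit-width lines.
Centroid: x̄ = 2×125×62.5 / 560 = 27.9 mm from the vertical weld.
Polar moment about centroid: J = I_x + I_y = [310³/12 + 2×125×155²] + [310×27.9² + 2(125³/12 + 125×34.6²)] = 9355000 mm³.
Direct shear f_v = P/L_w = 190×10³ / 560 = 339.3 N/mm (vertical).
Torsion M = P·e = 190×10³ × 245 = 46550000 N·mm.
Critical point at (x, y) = (97.1, 155) from centroid. f_tx = M·y/J = 771.3 N/mm; f_ty = M·x/J = 483.2 N/mm.
Resultant f_max = √[f_tx² + (f_v + f_ty)²] = √[771.3² + (339.3 + 483.2)²] = 1128 N/mm.
Capacity per unit length: φr_n = 0.75 × 0.6 × 490 × (0.707 × 8) = 1247 N/mm.
1128 ≤ 1247 → adequate.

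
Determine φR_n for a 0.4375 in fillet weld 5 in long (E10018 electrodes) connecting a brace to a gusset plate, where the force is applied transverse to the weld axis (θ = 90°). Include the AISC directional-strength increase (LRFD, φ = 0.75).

φR_n ≈ 104 kip

E100XX → F_EXX = 100 ksi.
t_e = 0.707 × 0.4375 = 0.3093 in; A_we = 0.3093 × 5 = 1.547 in².
Directional factor: 1.0 + 0.5 sin^1.5(90°) = 1.5.
F_nw = 0.6 × 100 × 1.5 = 90 ksi.
φR_n = 0.75 × 90 × 1.547 = 104.4 kip.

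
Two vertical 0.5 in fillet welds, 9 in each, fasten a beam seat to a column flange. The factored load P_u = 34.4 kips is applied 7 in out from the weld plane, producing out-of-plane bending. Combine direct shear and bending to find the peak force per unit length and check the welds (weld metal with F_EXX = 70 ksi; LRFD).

f_max ≈ 9.12 kip/in; adequate

L_w = 2 × 9 = 18 in; section modulus (unit throat) S = 2 × L²/6 = 27 in².
Direct shear f_v = P/L_w = 34.4/18 = 1.911 kip/in.
Moment M = P × e = 34.4 × 7 = 240.8 kip·in; bending f_b = M/S = 8.919 kip/in.
f_max = √(f_v² + f_b²) = √(1.911² + 8.919²) = 9.121 kip/in.
φr_n = 0.75 × 0.6 × 70 × (0.707 × 0.5) = 11.14 kip/in → adequate.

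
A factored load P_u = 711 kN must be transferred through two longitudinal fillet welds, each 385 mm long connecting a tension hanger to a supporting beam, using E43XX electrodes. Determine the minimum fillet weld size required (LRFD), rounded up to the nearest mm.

E43XX → F_EXX = 430 MPa.
Total weld length L = 770 mm.
Required throat t_e = P_u / (φ × 0.6 F_EXX × L) = 711 / (0.75 × 0.6 × 430 × 770 × 10⁻³) = 4.772 mm.
Required leg w = t_e / 0.707 = 6.75 mm → use 7 mm.

w = 7 mm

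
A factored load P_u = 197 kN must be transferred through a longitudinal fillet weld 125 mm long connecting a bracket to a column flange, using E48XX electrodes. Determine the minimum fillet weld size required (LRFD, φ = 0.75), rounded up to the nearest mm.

w = 11 mm

E48XX → F_EXX = 480 MPa.
Total weld length L = 125 mm.
Required throat t_e = P_u / (φ × 0.6 F_EXX × L) = 197 / (0.75 × 0.6 × 480 × 125 × 10⁻³) = 7.296 mm.
Required leg w = t_e / 0.707 = 10.32 mm → use 11 mm.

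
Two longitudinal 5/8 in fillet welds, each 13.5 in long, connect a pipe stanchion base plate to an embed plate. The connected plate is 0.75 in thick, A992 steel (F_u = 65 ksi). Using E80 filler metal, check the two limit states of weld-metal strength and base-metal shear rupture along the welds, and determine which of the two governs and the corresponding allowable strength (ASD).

E80XX → F_EXX = 80 ksi.
t_e = 0.707 × 0.625 = 0.4419 in; L = 27 in.
Weld metal: R_n/Ω = (1/2.0) × 0.6 × 80 × 0.4419 × 27 = 286.3 kips.
Base metal (shear rupture): R_n/Ω = (1/2.0) × 0.6 × 65 × 0.75 × 27 = 394.9 kips.
Governing: weld metal.

R_n/Ω ≈ 286 kips (weld metal governs)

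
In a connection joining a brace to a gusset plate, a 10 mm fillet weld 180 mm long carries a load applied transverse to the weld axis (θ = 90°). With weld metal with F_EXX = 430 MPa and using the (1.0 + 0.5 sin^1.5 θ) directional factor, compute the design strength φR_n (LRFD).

φR_n ≈ 369 kN

t_e = 0.707 × 10 = 7.07 mm; A_we = 7.07 × 180 = 1273 mm².
Directional factor: 1.0 + 0.5 sin^1.5(90°) = 1.5.
F_nw = 0.6 × 430 × 1.5 = 387 MPa.
φR_n = 0.75 × 387 × 1273 × 10⁻³ = 369.4 kN.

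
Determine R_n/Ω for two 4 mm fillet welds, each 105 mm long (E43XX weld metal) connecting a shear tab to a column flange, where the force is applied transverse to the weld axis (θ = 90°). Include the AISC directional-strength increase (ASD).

R_n/Ω ≈ 115 kN

E43XX → F_EXX = 430 MPa.
t_e = 0.707 × 4 = 2.828 mm; A_we = 2.828 × 210 = 593.9 mm².
Directional factor: 1.0 + 0.5 sin^1.5(90°) = 1.5.
F_nw = 0.6 × 430 × 1.5 = 387 MPa.
R_n/Ω = (387 × 593.9) / 2.0 × 10⁻³ = 114.9 kN.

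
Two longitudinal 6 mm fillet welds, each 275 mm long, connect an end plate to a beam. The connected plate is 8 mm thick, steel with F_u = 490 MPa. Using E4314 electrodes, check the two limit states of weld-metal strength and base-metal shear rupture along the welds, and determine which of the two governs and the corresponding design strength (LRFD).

φR_n ≈ 451 kN (weld metal governs)

E43XX → F_EXX = 430 MPa.
t_e = 0.707 × 6 = 4.242 mm; L = 550 mm.
Weld metal: φR_n = 0.75 × 0.6 × 430 × 4.242 × 550 × 10⁻³ = 451.5 kN.
Base metal (shear rupture): φR_n = 0.75 × 0.6 × 490 × 8 × 550 × 10⁻³ = 970.2 kN.
Governing: weld metal.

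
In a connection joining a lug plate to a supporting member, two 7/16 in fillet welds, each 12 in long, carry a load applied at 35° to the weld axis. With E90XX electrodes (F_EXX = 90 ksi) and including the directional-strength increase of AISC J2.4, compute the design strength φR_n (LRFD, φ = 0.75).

φR_n ≈ 366 kip

t_e = 0.707 × 0.4375 = 0.3093 in; A_we = 0.3093 × 24 = 7.423 in².
Directional factor: 1.0 + 0.5 sin^1.5(35°) = 1.217.
F_nw = 0.6 × 90 × 1.217 = 65.73 ksi.
φR_n = 0.75 × 65.73 × 7.423 = 366 kip.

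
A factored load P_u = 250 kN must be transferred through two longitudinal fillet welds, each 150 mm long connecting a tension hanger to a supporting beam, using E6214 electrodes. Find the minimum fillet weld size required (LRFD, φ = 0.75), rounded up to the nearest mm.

w = 5 mm

E62XX → F_EXX = 620 MPa.
Total weld length L = 300 mm.
Required throat t_e = P_u / (φ × 0.6 F_EXX × L) = 250 / (0.75 × 0.6 × 620 × 300 × 10⁻³) = 2.987 mm.
Required leg w = t_e / 0.707 = 4.225 mm → use 5 mm.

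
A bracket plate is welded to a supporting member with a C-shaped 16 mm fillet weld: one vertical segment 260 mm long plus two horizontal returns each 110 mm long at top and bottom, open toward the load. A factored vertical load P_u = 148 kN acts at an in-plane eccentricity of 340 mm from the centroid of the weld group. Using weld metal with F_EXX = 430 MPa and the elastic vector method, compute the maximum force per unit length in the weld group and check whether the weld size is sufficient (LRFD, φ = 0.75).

f_max ≈ 1540 N/mm; adequate

Total weld length L_w = 480 mm. Treat welds as unit-width lines.
Centroid: x̄ = 2×110×55 / 480 = 25.21 mm from the vertical weld.
Polar moment about centroid: J = I_x + I_y = [260³/12 + 2×110×130²] + [260×25.21² + 2(110³/12 + 110×29.79²)] = 5765000 mm³.
Direct shear f_v = P/L_w = 148×10³ / 480 = 308.3 N/mm (vertical).
Torsion M = P·e = 148×10³ × 340 = 50320000 N·mm.
Critical point at (x, y) = (84.79, 130) from centroid. f_tx = M·y/J = 1135 N/mm; f_ty = M·x/J = 740.1 N/mm.
Resultant f_max = √[f_tx² + (f_v + f_ty)²] = √[1135² + (308.3 + 740.1)²] = 1545 N/mm.
Capacity per unit length: φr_n = 0.75 × 0.6 × 430 × (0.707 × 16) = 2189 N/mm.
1545 ≤ 2189 → adequate.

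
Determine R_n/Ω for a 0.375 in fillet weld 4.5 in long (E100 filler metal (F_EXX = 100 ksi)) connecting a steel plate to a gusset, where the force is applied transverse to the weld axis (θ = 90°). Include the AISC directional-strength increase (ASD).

R_n/Ω ≈ 53.7 kips

t_e = 0.707 × 0.375 = 0.2651 in; A_we = 0.2651 × 4.5 = 1.193 in².
Directional factor: 1.0 + 0.5 sin^1.5(90°) = 1.5.
F_nw = 0.6 × 100 × 1.5 = 90 ksi.
R_n/Ω = (90 × 1.193) / 2.0 = 53.69 kips.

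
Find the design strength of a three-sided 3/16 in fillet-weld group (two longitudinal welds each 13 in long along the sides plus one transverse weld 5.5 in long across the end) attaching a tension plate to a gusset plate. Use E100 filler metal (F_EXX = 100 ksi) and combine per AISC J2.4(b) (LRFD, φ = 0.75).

φR_n ≈ 188 kip

t_e = 0.707 × 0.1875 = 0.1326 in.
R_nwl = 0.6 × 100 × 0.1326 × 26 = 206.8 kip (longitudinal, 2 welds).
R_nwt = 0.6 × 100 × 0.1326 × 5.5 = 43.75 kip (transverse, base value).
(i) R_nwl + R_nwt = 250.5 kip; (ii) 0.85 R_nwl + 1.5 R_nwt = 241.4 kip.
R_n = max = 250.5 kip [governs: (i)]; φR_n = 187.9 kip.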